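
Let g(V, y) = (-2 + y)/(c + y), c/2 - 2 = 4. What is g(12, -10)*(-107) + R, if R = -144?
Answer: 498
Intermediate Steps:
c = 12 (c = 4 + 2*4 = 4 + 8 = 12)
g(V, y) = (-2 + y)/(12 + y)
g(12, -10)*(-107) + R = ((-2 - 10)/(12 - 10))*(-107) - 144 = (-12/2)*(-107) - 144 = ((½)*(-12))*(-107) - 144 = -6*(-107) - 144 = 642 - 144 = 498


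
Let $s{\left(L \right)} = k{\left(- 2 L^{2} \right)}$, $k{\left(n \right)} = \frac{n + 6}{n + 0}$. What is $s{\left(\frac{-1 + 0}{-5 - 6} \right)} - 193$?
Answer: $-555$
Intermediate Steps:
$k{\left(n \right)} = \frac{6 + n}{n}$
$s{\left(L \right)} = - \frac{6 - 2 L^{2}}{2 L^{2}}$ ($s{\left(L \right)} = \frac{6 - 2 L^{2}}{\left(-2\right) L^{2}} = - \frac{1}{2 L^{2}} \left(6 - 2 L^{2}\right) = - \frac{6 - 2 L^{2}}{2 L^{2}}$)
$s{\left(\frac{-1 + 0}{-5 - 6} \right)} - 193 = \left(1 - \frac{3}{\left(-1 + 0\right)^{2} \frac{1}{\left(-5 - 6\right)^{2}}}\right) - 193 = \left(1 - \frac{3}{\frac{1}{121}}\right) - 193 = \left(1 - 3 \frac{1}{(\frac{1}{11})^{2}}\right) - 193 = \left(1 - 363\right) - 193 = -362 - 193 = -555$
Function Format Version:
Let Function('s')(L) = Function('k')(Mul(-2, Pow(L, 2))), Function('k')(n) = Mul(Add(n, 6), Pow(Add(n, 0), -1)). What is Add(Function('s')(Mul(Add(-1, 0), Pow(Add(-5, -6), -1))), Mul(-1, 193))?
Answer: -555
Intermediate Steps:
Function('k')(n) = Mul(Pow(n, -1), Add(6, n)) (Function('k')(n) = Mul(Add(6, n), Pow(n, -1)) = Mul(Pow(n, -1), Add(6, n)))
Function('s')(L) = Mul(Rational(-1, 2), Pow(L, -2), Add(6, Mul(-2, Pow(L, 2)))) (Function('s')(L) = Mul(Pow(Mul(-2, Pow(L, 2)), -1), Add(6, Mul(-2, Pow(L, 2)))) = Mul(Mul(Rational(-1, 2), Pow(L, -2)), Add(6, Mul(-2, Pow(L, 2)))) = Mul(Rational(-1, 2), Pow(L, -2), Add(6, Mul(-2, Pow(L, 2)))))
Add(Function('s')(Mul(Add(-1, 0), Pow(Add(-5, -6), -1))), Mul(-1, 193)) = Add(Add(1, Mul(-3, Pow(Mul(Add(-1, 0), Pow(Add(-5, -6), -1)), -2))), Mul(-1, 193)) = Add(Add(1, Mul(-3, Pow(Mul(-1, Pow(-11, -1)), -2))), -193) = Add(Add(1, Mul(-3, Pow(Mul(-1, Rational(-1, 11)), -2))), -193) = Add(Add(1, Mul(-3, Pow(Rational(1, 11), -2))), -193) = Add(Add(1, Mul(-3, 121)), -193) = Add(Add(1, -363), -193) = Add(-362, -193) = -555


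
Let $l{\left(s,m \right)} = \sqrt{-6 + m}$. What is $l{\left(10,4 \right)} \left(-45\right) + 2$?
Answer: $2 - 45 i \sqrt{2} \approx 2.0 - 63.64 i$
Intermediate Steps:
$l{\left(10,4 \right)} \left(-45\right) + 2 = \sqrt{-6 + 4} \left(-45\right) + 2 = \sqrt{-2} \left(-45\right) + 2 = i \sqrt{2} \left(-45\right) + 2 = - 45 i \sqrt{2} + 2 = 2 - 45 i \sqrt{2}$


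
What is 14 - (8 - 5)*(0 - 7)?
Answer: 35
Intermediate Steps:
14 - (8 - 5)*(0 - 7) = 14 - 3*(-7) = 14 - 1*(-21) = 14 + 21 = 35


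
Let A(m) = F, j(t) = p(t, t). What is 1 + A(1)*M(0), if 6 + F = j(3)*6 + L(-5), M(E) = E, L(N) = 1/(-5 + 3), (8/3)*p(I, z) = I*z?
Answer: 1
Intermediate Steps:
p(I, z) = 3*I*z/8 (p(I, z) = 3*(I*z)/8 = 3*I*z/8)
j(t) = 3*t²/8 (j(t) = 3*t*t/8 = 3*t²/8)
L(N) = -½ (L(N) = 1/(-2) = -½)
F = 55/4 (F = -6 + (((3/8)*3²)*6 - ½) = -6 + (((3/8)*9)*6 - ½) = -6 + ((27/8)*6 - ½) = -6 + (81/4 - ½) = -6 + 79/4 = 55/4 ≈ 13.750)
A(m) = 55/4
1 + A(1)*M(0) = 1 + (55/4)*0 = 1 + 0 = 1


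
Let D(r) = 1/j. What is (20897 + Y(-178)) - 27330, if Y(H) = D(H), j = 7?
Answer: -45030/7 ≈ -6432.9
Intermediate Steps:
D(r) = ⅐ (D(r) = 1/7 = ⅐)
Y(H) = ⅐
(20897 + Y(-178)) - 27330 = (20897 + ⅐) - 27330 = 146280/7 - 27330 = -45030/7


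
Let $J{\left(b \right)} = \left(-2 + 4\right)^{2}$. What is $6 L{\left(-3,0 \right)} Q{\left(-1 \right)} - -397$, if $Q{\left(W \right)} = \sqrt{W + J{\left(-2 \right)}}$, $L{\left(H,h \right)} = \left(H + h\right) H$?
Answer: $397 + 54 \sqrt{3} \approx 490.53$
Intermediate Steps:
$J{\left(b \right)} = 4$ ($J{\left(b \right)} = 2^{2} = 4$)
$L{\left(H,h \right)} = H \left(H + h\right)$
$Q{\left(W \right)} = \sqrt{4 + W}$ ($Q{\left(W \right)} = \sqrt{W + 4} = \sqrt{4 + W}$)
$6 L{\left(-3,0 \right)} Q{\left(-1 \right)} - -397 = 6 \left(- 3 \left(-3 + 0\right)\right) \sqrt{4 - 1} - -397 = 6 \left(\left(-3\right) \left(-3\right)\right) \sqrt{3} + 397 = 6 \cdot 9 \sqrt{3} + 397 = 54 \sqrt{3} + 397 = 397 + 54 \sqrt{3}$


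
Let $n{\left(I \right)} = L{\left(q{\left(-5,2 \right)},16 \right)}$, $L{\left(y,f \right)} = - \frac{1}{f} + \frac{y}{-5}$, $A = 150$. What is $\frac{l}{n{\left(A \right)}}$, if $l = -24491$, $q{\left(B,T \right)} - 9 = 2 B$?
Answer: $- \frac{1959280}{11} \approx -1.7812 \cdot 10^{5}$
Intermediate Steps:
$q{\left(B,T \right)} = 9 + 2 B$
$L{\left(y,f \right)} = - \frac{1}{f} - \frac{y}{5}$ ($L{\left(y,f \right)} = - \frac{1}{f} + y \left(- \frac{1}{5}\right) = - \frac{1}{f} - \frac{y}{5}$)
$n{\left(I \right)} = \frac{11}{80}$ ($n{\left(I \right)} = - \frac{1}{16} - \frac{9 + 2 \left(-5\right)}{5} = \left(-1\right) \frac{1}{16} - \frac{9 - 10}{5} = - \frac{1}{16} - - \frac{1}{5} = - \frac{1}{16} + \frac{1}{5} = \frac{11}{80}$)
$\frac{l}{n{\left(A \right)}} = - \frac{24491}{\frac{11}{80}} = \left(-24491\right) \frac{80}{11} = - \frac{1959280}{11}$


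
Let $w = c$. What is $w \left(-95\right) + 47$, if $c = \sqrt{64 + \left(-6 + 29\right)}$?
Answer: $47 - 95 \sqrt{87} \approx -839.1$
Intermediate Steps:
$c = \sqrt{87}$ ($c = \sqrt{64 + 23} = \sqrt{87} \approx 9.3274$)
$w = \sqrt{87} \approx 9.3274$
$w \left(-95\right) + 47 = \sqrt{87} \left(-95\right) + 47 = - 95 \sqrt{87} + 47 = 47 - 95 \sqrt{87}$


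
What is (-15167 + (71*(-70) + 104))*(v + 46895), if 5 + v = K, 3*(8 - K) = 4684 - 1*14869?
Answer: -1007519669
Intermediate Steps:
K = 3403 (K = 8 - (4684 - 1*14869)/3 = 8 - (4684 - 14869)/3 = 8 - 1/3*(-10185) = 8 + 3395 = 3403)
v = 3398 (v = -5 + 3403 = 3398)
(-15167 + (71*(-70) + 104))*(v + 46895) = (-15167 + (71*(-70) + 104))*(3398 + 46895) = (-15167 + (-4970 + 104))*50293 = (-15167 - 4866)*50293 = -20033*50293 = -1007519669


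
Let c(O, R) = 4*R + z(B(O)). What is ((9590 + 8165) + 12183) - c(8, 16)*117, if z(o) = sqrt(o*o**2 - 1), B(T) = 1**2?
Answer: 22450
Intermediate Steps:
B(T) = 1
z(o) = sqrt(-1 + o**3) (z(o) = sqrt(o**3 - 1) = sqrt(-1 + o**3))
c(O, R) = 4*R (c(O, R) = 4*R + sqrt(-1 + 1**3) = 4*R + sqrt(-1 + 1) = 4*R + sqrt(0) = 4*R + 0 = 4*R)
((9590 + 8165) + 12183) - c(8, 16)*117 = ((9590 + 8165) + 12183) - 4*16*117 = (17755 + 12183) - 64*117 = 29938 - 1*7488 = 29938 - 7488 = 22450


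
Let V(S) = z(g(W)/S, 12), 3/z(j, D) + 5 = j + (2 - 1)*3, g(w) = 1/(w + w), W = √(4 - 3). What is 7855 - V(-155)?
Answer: 1626295/207 ≈ 7856.5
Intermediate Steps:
W = 1 (W = √1 = 1)
g(w) = 1/(2*w)
z(j, D) = 3/(-2 + j) (z(j, D) = 3/(-5 + (j + (2 - 1)*3)) = 3/(-5 + (j + 1*3)) = 3/(-5 + (j + 3)) = 3/(-5 + (3 + j)) = 3/(-2 + j))
V(S) = 3/(-2 + 1/(2*S)) (V(S) = 3/(-2 + ((½)/1)/S) = 3/(-2 + ((½)*1)/S) = 3/(-2 + 1/(2*S)))
7855 - V(-155) = 7855 - (-6)*(-155)/(-1 + 4*(-155)) = 7855 - (-6)*(-155)/(-1 - 620) = 7855 - (-6)*(-155)/(-621) = 7855 - (-6)*(-155)*(-1)/621 = 7855 - 1*(-310/207) = 7855 + 310/207 = 1626295/207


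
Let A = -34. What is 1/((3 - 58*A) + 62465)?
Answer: 1/64440 ≈ 1.5518e-5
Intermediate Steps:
1/((3 - 58*A) + 62465) = 1/((3 - 58*(-34)) + 62465) = 1/((3 + 1972) + 62465) = 1/(1975 + 62465) = 1/64440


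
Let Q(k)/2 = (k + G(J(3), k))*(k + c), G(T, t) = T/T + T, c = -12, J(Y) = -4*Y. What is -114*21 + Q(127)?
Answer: 24286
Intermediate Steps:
G(T, t) = 1 + T
Q(k) = 2*(-12 + k)*(-11 + k) (Q(k) = 2*((k + (1 - 4*3))*(k - 12)) = 2*((k + (1 - 12))*(-12 + k)) = 2*((k - 11)*(-12 + k)) = 2*((-11 + k)*(-12 + k)) = 2*((-12 + k)*(-11 + k)) = 2*(-12 + k)*(-11 + k))
-114*21 + Q(127) = -114*21 + (264 - 46*127 + 2*127²) = -2394 + (264 - 5842 + 2*16129) = -2394 + (264 - 5842 + 32258) = -2394 + 26680 = 24286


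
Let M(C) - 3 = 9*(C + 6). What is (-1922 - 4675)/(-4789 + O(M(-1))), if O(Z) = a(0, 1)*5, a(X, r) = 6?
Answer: 6597/4759 ≈ 1.3862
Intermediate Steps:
M(C) = 57 + 9*C (M(C) = 3 + 9*(C + 6) = 3 + 9*(6 + C) = 3 + (54 + 9*C) = 57 + 9*C)
O(Z) = 30 (O(Z) = 6*5 = 30)
(-1922 - 4675)/(-4789 + O(M(-1))) = (-1922 - 4675)/(-4789 + 30) = -6597/(-4759) = -6597*(-1/4759) = 6597/4759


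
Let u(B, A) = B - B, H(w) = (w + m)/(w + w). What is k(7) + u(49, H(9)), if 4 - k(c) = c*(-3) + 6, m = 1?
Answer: 19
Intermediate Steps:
H(w) = (1 + w)/(2*w) (H(w) = (w + 1)/(w + w) = (1 + w)/((2*w)) = (1 + w)*(1/(2*w)) = (1 + w)/(2*w))
u(B, A) = 0
k(c) = -2 + 3*c (k(c) = 4 - (c*(-3) + 6) = 4 - (-3*c + 6) = 4 - (6 - 3*c) = 4 + (-6 + 3*c) = -2 + 3*c)
k(7) + u(49, H(9)) = (-2 + 3*7) + 0 = (-2 + 21) + 0 = 19 + 0 = 19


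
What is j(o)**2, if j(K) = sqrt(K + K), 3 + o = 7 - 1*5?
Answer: -2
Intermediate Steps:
o = -1 (o = -3 + (7 - 1*5) = -3 + (7 - 5) = -3 + 2 = -1)
j(K) = sqrt(2)*sqrt(K) (j(K) = sqrt(2*K) = sqrt(2)*sqrt(K))
j(o)**2 = (sqrt(2)*sqrt(-1))**2 = (sqrt(2)*I)**2 = (I*sqrt(2))**2 = -2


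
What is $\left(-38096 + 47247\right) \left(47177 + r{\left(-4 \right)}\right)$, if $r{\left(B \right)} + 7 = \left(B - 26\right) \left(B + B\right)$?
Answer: $433848910$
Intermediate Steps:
$r{\left(B \right)} = -7 + 2 B \left(-26 + B\right)$ ($r{\left(B \right)} = -7 + \left(B - 26\right) \left(B + B\right) = -7 + \left(-26 + B\right) 2 B = -7 + 2 B \left(-26 + B\right)$)
$\left(-38096 + 47247\right) \left(47177 + r{\left(-4 \right)}\right) = \left(-38096 + 47247\right) \left(47177 - \left(-201 - 32\right)\right) = 9151 \left(47177 + \left(-7 + 208 + 2 \cdot 16\right)\right) = 9151 \left(47177 + \left(-7 + 208 + 32\right)\right) = 9151 \left(47177 + 233\right) = 9151 \cdot 47410 = 433848910$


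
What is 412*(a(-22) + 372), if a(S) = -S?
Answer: 162328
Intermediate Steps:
412*(a(-22) + 372) = 412*(-1*(-22) + 372) = 412*(22 + 372) = 412*394 = 162328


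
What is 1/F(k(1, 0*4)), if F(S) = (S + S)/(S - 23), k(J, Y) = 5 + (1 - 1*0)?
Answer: -17/12 ≈ -1.4167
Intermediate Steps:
k(J, Y) = 6 (k(J, Y) = 5 + (1 + 0) = 5 + 1 = 6)
F(S) = 2*S/(-23 + S) (F(S) = (2*S)/(-23 + S) = 2*S/(-23 + S))
1/F(k(1, 0*4)) = 1/(2*6/(-23 + 6)) = 1/(2*6/(-17)) = 1/(2*6*(-1/17)) = 1/(-12/17) = -17/12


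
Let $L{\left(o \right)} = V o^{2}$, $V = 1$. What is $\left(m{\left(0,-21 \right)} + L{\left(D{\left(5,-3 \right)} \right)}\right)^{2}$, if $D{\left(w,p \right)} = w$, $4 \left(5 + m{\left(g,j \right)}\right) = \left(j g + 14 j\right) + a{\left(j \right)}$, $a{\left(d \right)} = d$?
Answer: $\frac{55225}{16} \approx 3451.6$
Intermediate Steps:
$m{\left(g,j \right)} = -5 + \frac{15 j}{4} + \frac{g j}{4}$ ($m{\left(g,j \right)} = -5 + \frac{\left(j g + 14 j\right) + j}{4} = -5 + \frac{\left(g j + 14 j\right) + j}{4} = -5 + \frac{\left(14 j + g j\right) + j}{4} = -5 + \frac{15 j + g j}{4} = -5 + \left(\frac{15 j}{4} + \frac{g j}{4}\right) = -5 + \frac{15 j}{4} + \frac{g j}{4}$)
$L{\left(o \right)} = o^{2}$ ($L{\left(o \right)} = 1 o^{2} = o^{2}$)
$\left(m{\left(0,-21 \right)} + L{\left(D{\left(5,-3 \right)} \right)}\right)^{2} = \left(\left(-5 + \frac{15}{4} \left(-21\right) + \frac{1}{4} \cdot 0 \left(-21\right)\right) + 5^{2}\right)^{2} = \left(\left(-5 - \frac{315}{4} + 0\right) + 25\right)^{2} = \left(- \frac{335}{4} + 25\right)^{2} = \left(- \frac{235}{4}\right)^{2} = \frac{55225}{16}$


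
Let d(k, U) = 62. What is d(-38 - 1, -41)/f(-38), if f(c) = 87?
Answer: 62/87 ≈ 0.71264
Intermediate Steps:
d(-38 - 1, -41)/f(-38) = 62/87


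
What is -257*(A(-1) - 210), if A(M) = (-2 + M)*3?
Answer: 56283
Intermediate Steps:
A(M) = -6 + 3*M
-257*(A(-1) - 210) = -257*((-6 + 3*(-1)) - 210) = -257*((-6 - 3) - 210) = -257*(-9 - 210) = -257*(-219) = 56283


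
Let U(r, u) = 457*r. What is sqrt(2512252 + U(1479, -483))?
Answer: sqrt(3188155) ≈ 1785.5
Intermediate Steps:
sqrt(2512252 + U(1479, -483)) = sqrt(2512252 + 457*1479) = sqrt(2512252 + 675903) = sqrt(3188155)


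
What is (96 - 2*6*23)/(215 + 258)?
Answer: -180/473 ≈ -0.38055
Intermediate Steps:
(96 - 2*6*23)/(215 + 258) = (96 - 12*23)/473 = (96 - 276)*(1/473) = -180*1/473 = -180/473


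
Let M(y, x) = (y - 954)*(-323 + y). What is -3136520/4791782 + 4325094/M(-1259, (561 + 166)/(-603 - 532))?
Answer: 2436014424797/4193966465353 ≈ 0.58084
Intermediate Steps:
M(y, x) = (-954 + y)*(-323 + y)
-3136520/4791782 + 4325094/M(-1259, (561 + 166)/(-603 - 532)) = -3136520/4791782 + 4325094/(308142 + (-1259)**2 - 1277*(-1259)) = -3136520*1/4791782 + 4325094/(308142 + 1585081 + 1607743) = -1568260/2395891 + 4325094/3500966 = -1568260/2395891 + 4325094*(1/3500966) = -1568260/2395891 + 2162547/1750483 = 2436014424797/4193966465353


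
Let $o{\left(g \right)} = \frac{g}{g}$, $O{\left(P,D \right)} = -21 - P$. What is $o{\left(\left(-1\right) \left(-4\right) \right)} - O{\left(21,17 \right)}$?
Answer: $43$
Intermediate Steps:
$o{\left(g \right)} = 1$
$o{\left(\left(-1\right) \left(-4\right) \right)} - O{\left(21,17 \right)} = 1 - \left(-21 - 21\right) = 1 - -42 = 1 + 42 = 43$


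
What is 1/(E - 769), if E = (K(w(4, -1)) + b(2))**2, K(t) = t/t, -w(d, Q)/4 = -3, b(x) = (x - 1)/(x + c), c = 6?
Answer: -64/49135 ≈ -0.0013025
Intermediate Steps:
b(x) = (-1 + x)/(6 + x) (b(x) = (x - 1)/(x + 6) = (-1 + x)/(6 + x))
w(d, Q) = 12 (w(d, Q) = -4*(-3) = 12)
K(t) = 1
E = 81/64 (E = (1 + (-1 + 2)/(6 + 2))**2 = (1 + 1/8)**2 = (9/8)**2 = 81/64 ≈ 1.2656)
1/(E - 769) = 1/(81/64 - 769) = 1/(-49135/64) = -64/49135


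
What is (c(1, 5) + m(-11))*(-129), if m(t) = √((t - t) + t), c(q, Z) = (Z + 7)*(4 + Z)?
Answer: -13932 - 129*I*√11 ≈ -13932.0 - 427.84*I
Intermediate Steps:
c(q, Z) = (4 + Z)*(7 + Z) (c(q, Z) = (7 + Z)*(4 + Z) = (4 + Z)*(7 + Z))
m(t) = √t (m(t) = √(0 + t) = √t)
(c(1, 5) + m(-11))*(-129) = ((28 + 5² + 11*5) + √(-11))*(-129) = ((28 + 25 + 55) + I*√11)*(-129) = (108 + I*√11)*(-129) = -13932 - 129*I*√11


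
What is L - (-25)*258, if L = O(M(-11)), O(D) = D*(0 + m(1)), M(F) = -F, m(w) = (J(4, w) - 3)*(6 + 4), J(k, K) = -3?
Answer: 5790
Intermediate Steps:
m(w) = -60 (m(w) = (-3 - 3)*(6 + 4) = -6*10 = -60)
O(D) = -60*D (O(D) = D*(0 - 60) = D*(-60) = -60*D)
L = -660 (L = -(-60)*(-11) = -60*11 = -660)
L - (-25)*258 = -660 - (-25)*258 = -660 - 1*(-6450) = -660 + 6450 = 5790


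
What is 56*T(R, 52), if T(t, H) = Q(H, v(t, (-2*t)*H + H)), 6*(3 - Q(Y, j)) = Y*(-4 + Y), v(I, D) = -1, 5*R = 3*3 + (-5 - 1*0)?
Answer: -23128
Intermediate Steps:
R = 4/5 (R = (3*3 + (-5 - 1*0))/5 = (9 + (-5 + 0))/5 = (9 - 5)/5 = (1/5)*4 = 4/5 ≈ 0.80000)
Q(Y, j) = 3 - Y*(-4 + Y)/6
T(t, H) = 3 - H**2/6 + 2*H/3
56*T(R, 52) = 56*(3 - 1/6*52**2 + (2/3)*52) = 56*(3 - 1/6*2704 + 104/3) = 56*(3 - 1352/3 + 104/3) = 56*(-413) = -23128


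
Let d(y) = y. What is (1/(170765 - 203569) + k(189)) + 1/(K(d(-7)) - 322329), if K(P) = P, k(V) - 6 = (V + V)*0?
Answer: 15860776431/2643477536 ≈ 6.0000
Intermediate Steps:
k(V) = 6 (k(V) = 6 + (V + V)*0 = 6 + (2*V)*0 = 6 + 0 = 6)
(1/(170765 - 203569) + k(189)) + 1/(K(d(-7)) - 322329) = (1/(170765 - 203569) + 6) + 1/(-7 - 322329) = (1/(-32804) + 6) + 1/(-322336) = (-1/32804 + 6) - 1/322336 = 196823/32804 - 1/322336 = 15860776431/2643477536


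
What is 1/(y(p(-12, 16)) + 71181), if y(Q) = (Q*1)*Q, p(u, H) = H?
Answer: 1/71437 ≈ 1.3998e-5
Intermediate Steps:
y(Q) = Q² (y(Q) = Q*Q = Q²)
1/(y(p(-12, 16)) + 71181) = 1/(16² + 71181) = 1/(256 + 71181) = 1/71437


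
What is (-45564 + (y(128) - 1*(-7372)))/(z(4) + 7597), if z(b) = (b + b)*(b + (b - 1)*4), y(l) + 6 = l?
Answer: -2538/515 ≈ -4.9282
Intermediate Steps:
y(l) = -6 + l
z(b) = 2*b*(-4 + 5*b) (z(b) = (2*b)*(b + (-1 + b)*4) = (2*b)*(b + (-4 + 4*b)) = (2*b)*(-4 + 5*b) = 2*b*(-4 + 5*b))
(-45564 + (y(128) - 1*(-7372)))/(z(4) + 7597) = (-45564 + ((-6 + 128) - 1*(-7372)))/(2*4*(-4 + 5*4) + 7597) = (-45564 + (122 + 7372))/(2*4*(-4 + 20) + 7597) = (-45564 + 7494)/(2*4*16 + 7597) = -38070/(128 + 7597) = -38070/7725 = -38070*1/7725 = -2538/515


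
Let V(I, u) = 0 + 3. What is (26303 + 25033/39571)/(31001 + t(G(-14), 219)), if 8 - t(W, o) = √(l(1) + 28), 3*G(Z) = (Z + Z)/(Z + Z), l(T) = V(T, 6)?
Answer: 5379343362569/6341635599425 + 173476841*√31/6341635599425 ≈ 0.84841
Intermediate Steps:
V(I, u) = 3
l(T) = 3
G(Z) = ⅓ (G(Z) = ((Z + Z)/(Z + Z))/3 = ((2*Z)/((2*Z)))/3 = ((2*Z)*(1/(2*Z)))/3 = (⅓)*1 = ⅓)
t(W, o) = 8 - √31 (t(W, o) = 8 - √(3 + 28) = 8 - √31)
(26303 + 25033/39571)/(31001 + t(G(-14), 219)) = (26303 + 25033/39571)/(31001 + (8 - √31)) = (26303 + 25033*(1/39571))/(31009 - √31) = (26303 + 25033/39571)/(31009 - √31) = 1040861046/(39571*(31009 - √31))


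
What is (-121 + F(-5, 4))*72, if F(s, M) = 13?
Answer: -7776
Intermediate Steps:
(-121 + F(-5, 4))*72 = (-121 + 13)*72 = -108*72 = -7776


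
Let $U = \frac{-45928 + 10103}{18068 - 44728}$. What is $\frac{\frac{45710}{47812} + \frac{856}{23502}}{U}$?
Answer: $\frac{743283127418}{1006393771995} \approx 0.73856$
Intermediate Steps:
$U = \frac{7165}{5332}$ ($U = - \frac{35825}{-26660} = \left(-35825\right) \left(- \frac{1}{26660}\right) = \frac{7165}{5332} \approx 1.3438$)
$\frac{\frac{45710}{47812} + \frac{856}{23502}}{U} = \frac{\frac{45710}{47812} + \frac{856}{23502}}{\frac{7165}{5332}} = \left(45710 \cdot \frac{1}{47812} + 856 \cdot \frac{1}{23502}\right) \frac{5332}{7165} = \left(\frac{22855}{23906} + \frac{428}{11751}\right) \frac{5332}{7165} = \frac{278800873}{280919406} \cdot \frac{5332}{7165} = \frac{743283127418}{1006393771995}$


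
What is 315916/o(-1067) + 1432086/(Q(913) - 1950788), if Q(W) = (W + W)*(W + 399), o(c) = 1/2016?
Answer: 47227693327705/74154 ≈ 6.3689e+8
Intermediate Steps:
o(c) = 1/2016
Q(W) = 2*W*(399 + W) (Q(W) = (2*W)*(399 + W) = 2*W*(399 + W))
315916/o(-1067) + 1432086/(Q(913) - 1950788) = 315916/(1/2016) + 1432086/(2*913*(399 + 913) - 1950788) = 315916*2016 + 1432086/(2*913*1312 - 1950788) = 636886656 + 1432086/(2395712 - 1950788) = 636886656 + 1432086/444924 = 636886656 + 1432086*(1/444924) = 636886656 + 238681/74154 = 47227693327705/74154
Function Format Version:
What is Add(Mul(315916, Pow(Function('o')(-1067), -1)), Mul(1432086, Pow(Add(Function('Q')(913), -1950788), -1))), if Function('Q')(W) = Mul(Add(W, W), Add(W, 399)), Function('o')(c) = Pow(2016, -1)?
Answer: Rational(47227693327705, 74154) ≈ 6.3689e+8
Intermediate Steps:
Function('o')(c) = Rational(1, 2016)
Function('Q')(W) = Mul(2, W, Add(399, W)) (Function('Q')(W) = Mul(Mul(2, W), Add(399, W)) = Mul(2, W, Add(399, W)))
Add(Mul(315916, Pow(Function('o')(-1067), -1)), Mul(1432086, Pow(Add(Function('Q')(913), -1950788), -1))) = Add(Mul(315916, Pow(Rational(1, 2016), -1)), Mul(1432086, Pow(Add(Mul(2, 913, Add(399, 913)), -1950788), -1))) = Add(Mul(315916, 2016), Mul(1432086, Pow(Add(Mul(2, 913, 1312), -1950788), -1))) = Add(636886656, Mul(1432086, Pow(Add(2395712, -1950788), -1))) = Add(636886656, Mul(1432086, Pow(444924, -1))) = Add(636886656, Mul(1432086, Rational(1, 444924))) = Add(636886656, Rational(238681, 74154)) = Rational(47227693327705, 74154)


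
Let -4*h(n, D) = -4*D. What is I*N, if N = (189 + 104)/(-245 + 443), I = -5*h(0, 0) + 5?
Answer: 1465/198 ≈ 7.3990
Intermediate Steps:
h(n, D) = D (h(n, D) = -(-1)*D = D)
I = 5 (I = -5*0 + 5 = 0 + 5 = 5)
N = 293/198 ≈ 1.4798
I*N = 5*(293/198) = 1465/198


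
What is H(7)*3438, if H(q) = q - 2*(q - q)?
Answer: 24066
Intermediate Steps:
H(q) = q (H(q) = q - 2*0 = q + 0 = q)
H(7)*3438 = 7*3438 = 24066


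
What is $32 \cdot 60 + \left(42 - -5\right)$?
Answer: $1967$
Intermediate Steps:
$32 \cdot 60 + \left(42 - -5\right) = 1920 + \left(42 + 5\right) = 1920 + 47 = 1967$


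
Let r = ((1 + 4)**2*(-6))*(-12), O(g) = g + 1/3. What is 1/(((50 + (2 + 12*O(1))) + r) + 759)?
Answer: 1/2627 ≈ 0.00038066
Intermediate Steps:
O(g) = 1/3 + g (O(g) = g + 1/3 = 1/3 + g)
r = 1800 (r = (5**2*(-6))*(-12) = (25*(-6))*(-12) = -150*(-12) = 1800)
1/(((50 + (2 + 12*O(1))) + r) + 759) = 1/(((50 + (2 + 12*(1/3 + 1))) + 1800) + 759) = 1/(((50 + (2 + 12*(4/3))) + 1800) + 759) = 1/(((50 + (2 + 16)) + 1800) + 759) = 1/(((50 + 18) + 1800) + 759) = 1/((68 + 1800) + 759) = 1/(1868 + 759) = 1/2627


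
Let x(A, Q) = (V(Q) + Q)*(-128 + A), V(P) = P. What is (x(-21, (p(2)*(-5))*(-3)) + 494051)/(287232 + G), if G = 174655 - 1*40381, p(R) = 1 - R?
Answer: 498521/421506 ≈ 1.1827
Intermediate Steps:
x(A, Q) = 2*Q*(-128 + A) (x(A, Q) = (Q + Q)*(-128 + A) = (2*Q)*(-128 + A) = 2*Q*(-128 + A))
G = 134274 (G = 174655 - 40381 = 134274)
(x(-21, (p(2)*(-5))*(-3)) + 494051)/(287232 + G) = (2*(((1 - 1*2)*(-5))*(-3))*(-128 - 21) + 494051)/(287232 + 134274) = (2*(((1 - 2)*(-5))*(-3))*(-149) + 494051)/421506 = (2*(-1*(-5)*(-3))*(-149) + 494051)*(1/421506) = (2*(5*(-3))*(-149) + 494051)*(1/421506) = (2*(-15)*(-149) + 494051)*(1/421506) = (4470 + 494051)*(1/421506) = 498521*(1/421506) = 498521/421506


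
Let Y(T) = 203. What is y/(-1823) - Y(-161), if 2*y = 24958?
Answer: -382548/1823 ≈ -209.85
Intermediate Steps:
y = 12479 (y = (1/2)*24958 = 12479)
y/(-1823) - Y(-161) = 12479/(-1823) - 1*203 = 12479*(-1/1823) - 203 = -12479/1823 - 203 = -382548/1823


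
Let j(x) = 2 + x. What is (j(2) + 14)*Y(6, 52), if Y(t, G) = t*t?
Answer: 648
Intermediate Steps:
Y(t, G) = t²
(j(2) + 14)*Y(6, 52) = ((2 + 2) + 14)*6² = (4 + 14)*36 = 18*36 = 648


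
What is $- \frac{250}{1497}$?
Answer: $- \frac{250}{1497} \approx -0.167$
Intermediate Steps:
$- \frac{250}{1497}$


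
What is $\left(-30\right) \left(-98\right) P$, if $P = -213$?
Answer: $-626220$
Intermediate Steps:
$\left(-30\right) \left(-98\right) P = \left(-30\right) \left(-98\right) \left(-213\right) = 2940 \left(-213\right) = -626220$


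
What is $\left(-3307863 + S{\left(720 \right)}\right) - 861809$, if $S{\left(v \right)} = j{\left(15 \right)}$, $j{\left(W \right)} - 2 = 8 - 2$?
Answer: $-4169664$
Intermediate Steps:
$j{\left(W \right)} = 8$ ($j{\left(W \right)} = 2 + \left(8 - 2\right) = 2 + 6 = 8$)
$S{\left(v \right)} = 8$
$\left(-3307863 + S{\left(720 \right)}\right) - 861809 = \left(-3307863 + 8\right) - 861809 = -3307855 - 861809 = -4169664$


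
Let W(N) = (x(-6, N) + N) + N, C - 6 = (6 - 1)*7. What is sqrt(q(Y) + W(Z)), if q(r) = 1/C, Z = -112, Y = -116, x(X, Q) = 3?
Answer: 2*I*sqrt(92865)/41 ≈ 14.865*I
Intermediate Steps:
C = 41 (C = 6 + (6 - 1)*7 = 6 + 5*7 = 6 + 35 = 41)
W(N) = 3 + 2*N (W(N) = (3 + N) + N = 3 + 2*N)
q(r) = 1/41
sqrt(q(Y) + W(Z)) = sqrt(1/41 + (3 + 2*(-112))) = sqrt(1/41 + (3 - 224)) = sqrt(1/41 - 221) = sqrt(-9060/41) = 2*I*sqrt(92865)/41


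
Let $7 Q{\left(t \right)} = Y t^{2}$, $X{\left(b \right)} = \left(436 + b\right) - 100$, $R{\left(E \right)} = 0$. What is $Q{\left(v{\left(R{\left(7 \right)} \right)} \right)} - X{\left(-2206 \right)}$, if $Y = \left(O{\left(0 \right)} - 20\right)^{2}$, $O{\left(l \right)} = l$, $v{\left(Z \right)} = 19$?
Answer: $\frac{157490}{7} \approx 22499.0$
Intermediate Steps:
$X{\left(b \right)} = 336 + b$
$Y = 400$ ($Y = \left(0 - 20\right)^{2} = \left(-20\right)^{2} = 400$)
$Q{\left(t \right)} = \frac{400 t^{2}}{7}$
$Q{\left(v{\left(R{\left(7 \right)} \right)} \right)} - X{\left(-2206 \right)} = \frac{400 \cdot 19^{2}}{7} - \left(336 - 2206\right) = \frac{400}{7} \cdot 361 - -1870 = \frac{144400}{7} + 1870 = \frac{157490}{7}$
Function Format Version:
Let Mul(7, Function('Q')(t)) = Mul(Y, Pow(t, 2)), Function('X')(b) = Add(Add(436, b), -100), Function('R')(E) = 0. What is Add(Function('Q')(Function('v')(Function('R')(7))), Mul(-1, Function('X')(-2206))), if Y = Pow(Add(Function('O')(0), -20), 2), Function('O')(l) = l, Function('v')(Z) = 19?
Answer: Rational(157490, 7) ≈ 22499.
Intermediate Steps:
Function('X')(b) = Add(336, b)
Y = 400 (Y = Pow(Add(0, -20), 2) = Pow(-20, 2) = 400)
Function('Q')(t) = Mul(Rational(400, 7), Pow(t, 2)) (Function('Q')(t) = Mul(Rational(1, 7), Mul(400, Pow(t, 2))) = Mul(Rational(400, 7), Pow(t, 2)))
Add(Function('Q')(Function('v')(Function('R')(7))), Mul(-1, Function('X')(-2206))) = Add(Mul(Rational(400, 7), Pow(19, 2)), Mul(-1, Add(336, -2206))) = Add(Mul(Rational(400, 7), 361), Mul(-1, -1870)) = Add(Rational(144400, 7), 1870) = Rational(157490, 7)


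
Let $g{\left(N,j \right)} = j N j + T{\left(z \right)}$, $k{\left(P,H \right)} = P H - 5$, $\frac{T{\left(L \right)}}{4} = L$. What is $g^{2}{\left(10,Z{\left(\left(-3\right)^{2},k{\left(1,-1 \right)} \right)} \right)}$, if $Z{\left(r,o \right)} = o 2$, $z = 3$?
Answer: $2108304$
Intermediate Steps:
$T{\left(L \right)} = 4 L$
$k{\left(P,H \right)} = -5 + H P$ ($k{\left(P,H \right)} = H P - 5 = -5 + H P$)
$Z{\left(r,o \right)} = 2 o$
$g{\left(N,j \right)} = 12 + N j^{2}$ ($g{\left(N,j \right)} = j N j + 4 \cdot 3 = N j j + 12 = N j^{2} + 12 = 12 + N j^{2}$)
$g^{2}{\left(10,Z{\left(\left(-3\right)^{2},k{\left(1,-1 \right)} \right)} \right)} = \left(12 + 10 \left(2 \left(-5 - 1\right)\right)^{2}\right)^{2} = \left(12 + 10 \left(2 \left(-6\right)\right)^{2}\right)^{2} = \left(12 + 10 \left(-12\right)^{2}\right)^{2} = \left(12 + 10 \cdot 144\right)^{2} = \left(12 + 1440\right)^{2} = 1452^{2} = 2108304$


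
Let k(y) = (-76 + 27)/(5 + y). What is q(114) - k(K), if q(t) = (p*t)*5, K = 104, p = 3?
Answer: 186439/109 ≈ 1710.4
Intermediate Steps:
k(y) = -49/(5 + y)
q(t) = 15*t (q(t) = (3*t)*5 = 15*t)
q(114) - k(K) = 15*114 - (-49)/(5 + 104) = 1710 - (-49)/109 = 1710 - 1*(-49/109) = 1710 + 49/109 = 186439/109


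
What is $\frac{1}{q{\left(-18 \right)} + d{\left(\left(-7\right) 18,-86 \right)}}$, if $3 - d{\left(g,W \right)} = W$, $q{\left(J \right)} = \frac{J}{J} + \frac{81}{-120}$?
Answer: $\frac{40}{3573} \approx 0.011195$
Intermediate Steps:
$q{\left(J \right)} = \frac{13}{40}$ ($q{\left(J \right)} = 1 + 81 \left(- \frac{1}{120}\right) = 1 - \frac{27}{40} = \frac{13}{40}$)
$d{\left(g,W \right)} = 3 - W$
$\frac{1}{q{\left(-18 \right)} + d{\left(\left(-7\right) 18,-86 \right)}} = \frac{1}{\frac{13}{40} + \left(3 - -86\right)} = \frac{1}{\frac{13}{40} + \left(3 + 86\right)} = \frac{1}{\frac{13}{40} + 89} = \frac{1}{\frac{3573}{40}} = \frac{40}{3573}$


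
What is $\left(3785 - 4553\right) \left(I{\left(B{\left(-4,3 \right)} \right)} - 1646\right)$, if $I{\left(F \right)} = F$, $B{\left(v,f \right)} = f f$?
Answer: $1257216$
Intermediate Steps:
$B{\left(v,f \right)} = f^{2}$
$\left(3785 - 4553\right) \left(I{\left(B{\left(-4,3 \right)} \right)} - 1646\right) = \left(3785 - 4553\right) \left(3^{2} - 1646\right) = - 768 \left(9 - 1646\right) = \left(-768\right) \left(-1637\right) = 1257216$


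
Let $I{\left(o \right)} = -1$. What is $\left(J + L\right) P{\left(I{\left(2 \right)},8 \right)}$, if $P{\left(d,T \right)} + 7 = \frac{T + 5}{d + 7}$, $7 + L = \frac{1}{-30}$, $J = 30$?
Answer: $- \frac{19981}{180} \approx -111.01$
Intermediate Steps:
$L = - \frac{211}{30}$ ($L = -7 + \frac{1}{-30} = -7 - \frac{1}{30} = - \frac{211}{30} \approx -7.0333$)
$P{\left(d,T \right)} = -7 + \frac{5 + T}{7 + d}$ ($P{\left(d,T \right)} = -7 + \frac{T + 5}{d + 7} = -7 + \frac{5 + T}{7 + d}$)
$\left(J + L\right) P{\left(I{\left(2 \right)},8 \right)} = \left(30 - \frac{211}{30}\right) \frac{-44 + 8 - -7}{7 - 1} = \frac{689 \frac{-44 + 8 + 7}{6}}{30} = \frac{689 \cdot \frac{1}{6} \left(-29\right)}{30} = \frac{689}{30} \left(- \frac{29}{6}\right) = - \frac{19981}{180}$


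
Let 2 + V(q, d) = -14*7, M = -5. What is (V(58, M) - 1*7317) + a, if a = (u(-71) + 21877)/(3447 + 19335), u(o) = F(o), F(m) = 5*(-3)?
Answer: -84476116/11391 ≈ -7416.0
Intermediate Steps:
V(q, d) = -100 (V(q, d) = -2 - 14*7 = -2 - 98 = -100)
F(m) = -15
u(o) = -15
a = 10931/11391 (a = (-15 + 21877)/(3447 + 19335) = 21862/22782 = 21862*(1/22782) = 10931/11391 ≈ 0.95962)
(V(58, M) - 1*7317) + a = (-100 - 1*7317) + 10931/11391 = (-100 - 7317) + 10931/11391 = -7417 + 10931/11391 = -84476116/11391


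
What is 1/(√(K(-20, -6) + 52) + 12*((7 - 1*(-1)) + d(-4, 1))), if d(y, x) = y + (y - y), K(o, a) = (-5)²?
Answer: 48/2227 - √77/2227 ≈ 0.017613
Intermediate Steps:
K(o, a) = 25
d(y, x) = y (d(y, x) = y + 0 = y)
1/(√(K(-20, -6) + 52) + 12*((7 - 1*(-1)) + d(-4, 1))) = 1/(√(25 + 52) + 12*((7 - 1*(-1)) - 4)) = 1/(√77 + 12*((7 + 1) - 4)) = 1/(√77 + 12*(8 - 4)) = 1/(√77 + 12*4) = 1/(√77 + 48) = 1/(48 + √77)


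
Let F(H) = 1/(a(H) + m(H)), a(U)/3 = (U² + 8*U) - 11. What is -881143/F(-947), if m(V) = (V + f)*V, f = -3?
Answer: -3143315522188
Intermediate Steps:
m(V) = V*(-3 + V) (m(V) = (V - 3)*V = (-3 + V)*V = V*(-3 + V))
a(U) = -33 + 3*U² + 24*U (a(U) = 3*((U² + 8*U) - 11) = 3*(-11 + U² + 8*U) = -33 + 3*U² + 24*U)
F(H) = 1/(-33 + 3*H² + 24*H + H*(-3 + H)) (F(H) = 1/((-33 + 3*H² + 24*H) + H*(-3 + H)) = 1/(-33 + 3*H² + 24*H + H*(-3 + H)))
-881143/F(-947) = -881143/(1/(-33 + 4*(-947)² + 21*(-947))) = -881143/(1/(-33 + 4*896809 - 19887)) = -881143/(1/(-33 + 3587236 - 19887)) = -881143/(1/3567316) = -881143/1/3567316 = -881143*3567316 = -3143315522188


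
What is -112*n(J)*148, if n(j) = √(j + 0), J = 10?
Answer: -16576*√10 ≈ -52418.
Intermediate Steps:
n(j) = √j
-112*n(J)*148 = -112*√10*148 = -16576*√10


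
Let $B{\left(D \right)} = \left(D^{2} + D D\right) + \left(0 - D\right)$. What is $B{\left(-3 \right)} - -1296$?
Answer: $1317$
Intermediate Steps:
$B{\left(D \right)} = - D + 2 D^{2}$ ($B{\left(D \right)} = \left(D^{2} + D^{2}\right) - D = 2 D^{2} - D = - D + 2 D^{2}$)
$B{\left(-3 \right)} - -1296 = - 3 \left(-1 + 2 \left(-3\right)\right) - -1296 = - 3 \left(-1 - 6\right) + 1296 = \left(-3\right) \left(-7\right) + 1296 = 21 + 1296 = 1317$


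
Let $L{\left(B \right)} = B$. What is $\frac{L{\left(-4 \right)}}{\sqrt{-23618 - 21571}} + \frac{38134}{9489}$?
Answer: $\frac{38134}{9489} + \frac{4 i \sqrt{5021}}{15063} \approx 4.0188 + 0.018817 i$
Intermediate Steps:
$\frac{L{\left(-4 \right)}}{\sqrt{-23618 - 21571}} + \frac{38134}{9489} = - \frac{4}{\sqrt{-23618 - 21571}} + \frac{38134}{9489} = - \frac{4}{\sqrt{-45189}} + 38134 \cdot \frac{1}{9489} = - \frac{4}{3 i \sqrt{5021}} + \frac{38134}{9489} = - 4 \left(- \frac{i \sqrt{5021}}{15063}\right) + \frac{38134}{9489} = \frac{4 i \sqrt{5021}}{15063} + \frac{38134}{9489} = \frac{38134}{9489} + \frac{4 i \sqrt{5021}}{15063}$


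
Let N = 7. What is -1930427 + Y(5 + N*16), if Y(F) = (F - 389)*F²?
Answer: -5653835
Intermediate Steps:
Y(F) = F²*(-389 + F) (Y(F) = (-389 + F)*F² = F²*(-389 + F))
-1930427 + Y(5 + N*16) = -1930427 + (5 + 7*16)²*(-389 + (5 + 7*16)) = -1930427 + (5 + 112)²*(-389 + (5 + 112)) = -1930427 + 117²*(-389 + 117) = -1930427 + 13689*(-272) = -1930427 - 3723408 = -5653835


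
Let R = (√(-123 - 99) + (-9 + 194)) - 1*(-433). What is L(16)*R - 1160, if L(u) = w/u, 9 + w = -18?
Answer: -17623/8 - 27*I*√222/16 ≈ -2202.9 - 25.143*I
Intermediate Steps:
w = -27 (w = -9 - 18 = -27)
L(u) = -27/u
R = 618 + I*√222 (R = (√(-222) + 185) + 433 = (I*√222 + 185) + 433 = (185 + I*√222) + 433 = 618 + I*√222 ≈ 618.0 + 14.9*I)
L(16)*R - 1160 = (-27/16)*(618 + I*√222) - 1160 = (-27*1/16)*(618 + I*√222) - 1160 = -27*(618 + I*√222)/16 - 1160 = (-8343/8 - 27*I*√222/16) - 1160 = -17623/8 - 27*I*√222/16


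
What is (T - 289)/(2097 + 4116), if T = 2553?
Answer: 2264/6213 ≈ 0.36440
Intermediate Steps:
(T - 289)/(2097 + 4116) = (2553 - 289)/(2097 + 4116) = 2264/6213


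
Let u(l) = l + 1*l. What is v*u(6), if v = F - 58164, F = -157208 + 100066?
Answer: -1383672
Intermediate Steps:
F = -57142
v = -115306 (v = -57142 - 58164 = -115306)
u(l) = 2*l (u(l) = l + l = 2*l)
v*u(6) = -230612*6 = -115306*12 = -1383672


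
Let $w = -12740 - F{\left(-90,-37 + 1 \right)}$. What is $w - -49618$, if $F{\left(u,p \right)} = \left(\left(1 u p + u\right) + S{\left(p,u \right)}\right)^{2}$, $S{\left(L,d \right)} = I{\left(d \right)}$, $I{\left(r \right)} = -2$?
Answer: $-9873026$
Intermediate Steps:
$S{\left(L,d \right)} = -2$
$F{\left(u,p \right)} = \left(-2 + u + p u\right)^{2}$ ($F{\left(u,p \right)} = \left(\left(1 u p + u\right) - 2\right)^{2} = \left(\left(u p + u\right) - 2\right)^{2} = \left(\left(p u + u\right) - 2\right)^{2} = \left(\left(u + p u\right) - 2\right)^{2} = \left(-2 + u + p u\right)^{2}$)
$w = -9922644$ ($w = -12740 - \left(-2 - 90 + \left(-37 + 1\right) \left(-90\right)\right)^{2} = -12740 - \left(-2 - 90 - -3240\right)^{2} = -12740 - \left(-2 - 90 + 3240\right)^{2} = -12740 - 3148^{2} = -12740 - 9909904 = -9922644$)
$w - -49618 = -9922644 - -49618 = -9922644 + 49618 = -9873026$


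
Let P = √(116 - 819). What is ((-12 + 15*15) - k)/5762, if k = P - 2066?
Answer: 53/134 - I*√703/5762 ≈ 0.39552 - 0.0046016*I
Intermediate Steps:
P = I*√703 (P = √(-703) = I*√703 ≈ 26.514*I)
k = -2066 + I*√703 (k = I*√703 - 2066 = -2066 + I*√703 ≈ -2066.0 + 26.514*I)
((-12 + 15*15) - k)/5762 = ((-12 + 15*15) - (-2066 + I*√703))/5762 = ((-12 + 225) + (2066 - I*√703))*(1/5762) = (213 + (2066 - I*√703))*(1/5762) = (2279 - I*√703)*(1/5762) = 53/134 - I*√703/5762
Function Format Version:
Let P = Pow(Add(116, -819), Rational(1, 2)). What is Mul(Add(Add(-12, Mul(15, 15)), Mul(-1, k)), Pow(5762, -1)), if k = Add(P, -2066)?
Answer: Add(Rational(53, 134), Mul(Rational(-1, 5762), I, Pow(703, Rational(1, 2)))) ≈ Add(0.39552, Mul(-0.0046016, I))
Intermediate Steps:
P = Mul(I, Pow(703, Rational(1, 2))) (P = Pow(-703, Rational(1, 2)) = Mul(I, Pow(703, Rational(1, 2))) ≈ Mul(26.514, I))
k = Add(-2066, Mul(I, Pow(703, Rational(1, 2)))) (k = Add(Mul(I, Pow(703, Rational(1, 2))), -2066) = Add(-2066, Mul(I, Pow(703, Rational(1, 2)))) ≈ Add(-2066.0, Mul(26.514, I)))
Mul(Add(Add(-12, Mul(15, 15)), Mul(-1, k)), Pow(5762, -1)) = Mul(Add(Add(-12, Mul(15, 15)), Mul(-1, Add(-2066, Mul(I, Pow(703, Rational(1, 2)))))), Pow(5762, -1)) = Mul(Add(Add(-12, 225), Add(2066, Mul(-1, I, Pow(703, Rational(1, 2))))), Rational(1, 5762)) = Mul(Add(213, Add(2066, Mul(-1, I, Pow(703, Rational(1, 2))))), Rational(1, 5762)) = Mul(Add(2279, Mul(-1, I, Pow(703, Rational(1, 2)))), Rational(1, 5762)) = Add(Rational(53, 134), Mul(Rational(-1, 5762), I, Pow(703, Rational(1, 2))))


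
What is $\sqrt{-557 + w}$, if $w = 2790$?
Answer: $\sqrt{2233} \approx 47.255$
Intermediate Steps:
$\sqrt{-557 + w} = \sqrt{-557 + 2790} = \sqrt{2233}$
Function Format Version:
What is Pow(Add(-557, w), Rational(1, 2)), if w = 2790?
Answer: Pow(2233, Rational(1, 2)) ≈ 47.255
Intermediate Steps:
Pow(Add(-557, w), Rational(1, 2)) = Pow(Add(-557, 2790), Rational(1, 2)) = Pow(2233, Rational(1, 2))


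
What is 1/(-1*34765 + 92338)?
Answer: 1/57573 ≈ 1.7369e-5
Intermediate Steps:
1/(-1*34765 + 92338) = 1/(-34765 + 92338) = 1/57573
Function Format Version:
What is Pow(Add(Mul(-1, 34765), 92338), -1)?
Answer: Rational(1, 57573) ≈ 1.7369e-5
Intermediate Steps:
Pow(Add(Mul(-1, 34765), 92338), -1) = Pow(Add(-34765, 92338), -1) = Pow(57573, -1) = Rational(1, 57573)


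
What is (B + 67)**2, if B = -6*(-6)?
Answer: 10609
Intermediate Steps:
B = 36
(B + 67)**2 = (36 + 67)**2 = 103**2 = 10609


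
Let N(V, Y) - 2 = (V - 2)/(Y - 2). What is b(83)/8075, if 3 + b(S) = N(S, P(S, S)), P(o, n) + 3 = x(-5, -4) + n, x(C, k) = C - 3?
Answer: 11/565250 ≈ 1.9460e-5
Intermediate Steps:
x(C, k) = -3 + C
P(o, n) = -11 + n (P(o, n) = -3 + ((-3 - 5) + n) = -3 + (-8 + n) = -11 + n)
N(V, Y) = 2 + (-2 + V)/(-2 + Y) (N(V, Y) = 2 + (V - 2)/(Y - 2) = 2 + (-2 + V)/(-2 + Y))
b(S) = -3 + (-28 + 3*S)/(-13 + S) (b(S) = -3 + (-6 + S + 2*(-11 + S))/(-2 + (-11 + S)) = -3 + (-6 + S + (-22 + 2*S))/(-13 + S) = -3 + (-28 + 3*S)/(-13 + S))
b(83)/8075 = (11/(-13 + 83))/8075 = (11/70)*(1/8075) = 11/565250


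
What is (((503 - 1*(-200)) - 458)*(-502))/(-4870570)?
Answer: 12299/487057 ≈ 0.025252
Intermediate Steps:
(((503 - 1*(-200)) - 458)*(-502))/(-4870570) = (((503 + 200) - 458)*(-502))*(-1/4870570) = ((703 - 458)*(-502))*(-1/4870570) = (245*(-502))*(-1/4870570) = -122990*(-1/4870570) = 12299/487057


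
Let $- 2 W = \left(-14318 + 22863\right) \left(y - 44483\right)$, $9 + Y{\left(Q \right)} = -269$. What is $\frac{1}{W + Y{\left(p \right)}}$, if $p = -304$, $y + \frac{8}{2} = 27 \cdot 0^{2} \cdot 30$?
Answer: $\frac{2}{380140859} \approx 5.2612 \cdot 10^{-9}$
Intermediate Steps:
$y = -4$ ($y = -4 + 27 \cdot 0^{2} \cdot 30 = -4 + 27 \cdot 0 \cdot 30 = -4 + 0 \cdot 30 = -4 + 0 = -4$)
$Y{\left(Q \right)} = -278$ ($Y{\left(Q \right)} = -9 - 269 = -278$)
$W = \frac{380141415}{2}$ ($W = - \frac{\left(-14318 + 22863\right) \left(-4 - 44483\right)}{2} = - \frac{8545 \left(-44487\right)}{2} = \left(- \frac{1}{2}\right) \left(-380141415\right) = \frac{380141415}{2} \approx 1.9007 \cdot 10^{8}$)
$\frac{1}{W + Y{\left(p \right)}} = \frac{1}{\frac{380141415}{2} - 278} = \frac{1}{\frac{380140859}{2}} = \frac{2}{380140859}$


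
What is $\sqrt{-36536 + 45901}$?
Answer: $\sqrt{9365} \approx 96.773$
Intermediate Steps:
$\sqrt{-36536 + 45901} = \sqrt{9365}$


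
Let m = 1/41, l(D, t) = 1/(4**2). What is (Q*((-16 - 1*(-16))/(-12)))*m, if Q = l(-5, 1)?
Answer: 0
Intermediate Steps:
l(D, t) = 1/16
m = 1/41 ≈ 0.024390
Q = 1/16 ≈ 0.062500
(Q*((-16 - 1*(-16))/(-12)))*m = (((-16 - 1*(-16))/(-12))/16)*(1/41) = (((-16 + 16)*(-1/12))/16)*(1/41) = ((0*(-1/12))/16)*(1/41) = ((1/16)*0)*(1/41) = 0*(1/41) = 0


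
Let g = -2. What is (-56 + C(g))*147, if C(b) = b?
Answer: -8526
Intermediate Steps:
(-56 + C(g))*147 = (-56 - 2)*147 = -58*147 = -8526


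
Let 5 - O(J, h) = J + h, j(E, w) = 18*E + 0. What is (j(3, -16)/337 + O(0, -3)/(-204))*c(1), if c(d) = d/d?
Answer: 2080/17187 ≈ 0.12102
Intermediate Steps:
j(E, w) = 18*E
O(J, h) = 5 - J - h (O(J, h) = 5 - (J + h) = 5 + (-J - h) = 5 - J - h)
c(d) = 1
(j(3, -16)/337 + O(0, -3)/(-204))*c(1) = ((18*3)/337 + (5 - 1*0 - 1*(-3))/(-204))*1 = (54*(1/337) + (5 + 0 + 3)*(-1/204))*1 = (54/337 + 8*(-1/204))*1 = (54/337 - 2/51)*1 = (2080/17187)*1 = 2080/17187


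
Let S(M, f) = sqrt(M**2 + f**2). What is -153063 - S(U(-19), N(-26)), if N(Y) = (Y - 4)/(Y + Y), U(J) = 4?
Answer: -153063 - sqrt(11041)/26 ≈ -1.5307e+5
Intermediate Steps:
N(Y) = (-4 + Y)/(2*Y) (N(Y) = (-4 + Y)/((2*Y)) = (-4 + Y)*(1/(2*Y)) = (-4 + Y)/(2*Y))
-153063 - S(U(-19), N(-26)) = -153063 - sqrt(4**2 + ((1/2)*(-4 - 26)/(-26))**2) = -153063 - sqrt(16 + ((1/2)*(-1/26)*(-30))**2) = -153063 - sqrt(16 + (15/26)**2) = -153063 - sqrt(16 + 225/676) = -153063 - sqrt(11041/676) = -153063 - sqrt(11041)/26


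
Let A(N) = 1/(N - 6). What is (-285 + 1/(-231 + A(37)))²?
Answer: 4164174878161/51265600 ≈ 81228.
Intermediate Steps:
A(N) = 1/(-6 + N)
(-285 + 1/(-231 + A(37)))² = (-285 + 1/(-231 + 1/(-6 + 37)))² = (-285 + 1/(-231 + 1/31))² = (-285 + 1/(-7160/31))² = (-285 - 31/7160)² = (-2040631/7160)² = 4164174878161/51265600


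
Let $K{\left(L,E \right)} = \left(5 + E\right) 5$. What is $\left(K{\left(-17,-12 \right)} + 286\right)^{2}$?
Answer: $63001$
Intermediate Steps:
$K{\left(L,E \right)} = 25 + 5 E$
$\left(K{\left(-17,-12 \right)} + 286\right)^{2} = \left(\left(25 + 5 \left(-12\right)\right) + 286\right)^{2} = \left(\left(25 - 60\right) + 286\right)^{2} = \left(-35 + 286\right)^{2} = 251^{2} = 63001$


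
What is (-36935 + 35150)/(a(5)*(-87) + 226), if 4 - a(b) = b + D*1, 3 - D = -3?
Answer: -357/167 ≈ -2.1377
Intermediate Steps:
D = 6 (D = 3 - 1*(-3) = 3 + 3 = 6)
a(b) = -2 - b (a(b) = 4 - (b + 6*1) = 4 - (b + 6) = 4 - (6 + b) = 4 + (-6 - b) = -2 - b)
(-36935 + 35150)/(a(5)*(-87) + 226) = (-36935 + 35150)/((-2 - 1*5)*(-87) + 226) = -1785/((-2 - 5)*(-87) + 226) = -1785/(-7*(-87) + 226) = -1785/(609 + 226) = -1785/835 = -1785*1/835 = -357/167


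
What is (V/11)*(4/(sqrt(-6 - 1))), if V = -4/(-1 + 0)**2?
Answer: 16*I*sqrt(7)/77 ≈ 0.54977*I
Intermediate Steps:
V = -4 (V = -4/((-1)**2) = -4/1 = -4*1 = -4)
(V/11)*(4/(sqrt(-6 - 1))) = (-4/11)*(4/(sqrt(-6 - 1))) = (-4*1/11)*(4/(sqrt(-7))) = -16/(11*(I*sqrt(7))) = -16*(-I*sqrt(7)/7)/11 = -(-16)*I*sqrt(7)/77 = 16*I*sqrt(7)/77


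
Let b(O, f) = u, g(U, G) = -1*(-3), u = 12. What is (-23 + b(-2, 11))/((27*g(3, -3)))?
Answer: -11/81 ≈ -0.13580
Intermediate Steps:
g(U, G) = 3
b(O, f) = 12
(-23 + b(-2, 11))/((27*g(3, -3))) = (-23 + 12)/((27*3)) = -11/81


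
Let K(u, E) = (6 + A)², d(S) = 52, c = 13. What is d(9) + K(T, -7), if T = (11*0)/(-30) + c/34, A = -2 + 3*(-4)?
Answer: 116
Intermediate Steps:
A = -14 (A = -2 - 12 = -14)
T = 13/34 (T = (11*0)/(-30) + 13/34 = 0*(-1/30) + 13*(1/34) = 0 + 13/34 = 13/34 ≈ 0.38235)
K(u, E) = 64 (K(u, E) = (6 - 14)² = (-8)² = 64)
d(9) + K(T, -7) = 52 + 64 = 116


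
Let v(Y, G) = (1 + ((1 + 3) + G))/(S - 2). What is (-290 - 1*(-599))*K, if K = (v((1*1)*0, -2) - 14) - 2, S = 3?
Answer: -4017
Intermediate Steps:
v(Y, G) = 5 + G (v(Y, G) = (1 + ((1 + 3) + G))/(3 - 2) = (1 + (4 + G))/1 = (5 + G)*1 = 5 + G)
K = -13 (K = ((5 - 2) - 14) - 2 = (3 - 14) - 2 = -11 - 2 = -13)
(-290 - 1*(-599))*K = (-290 - 1*(-599))*(-13) = (-290 + 599)*(-13) = 309*(-13) = -4017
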